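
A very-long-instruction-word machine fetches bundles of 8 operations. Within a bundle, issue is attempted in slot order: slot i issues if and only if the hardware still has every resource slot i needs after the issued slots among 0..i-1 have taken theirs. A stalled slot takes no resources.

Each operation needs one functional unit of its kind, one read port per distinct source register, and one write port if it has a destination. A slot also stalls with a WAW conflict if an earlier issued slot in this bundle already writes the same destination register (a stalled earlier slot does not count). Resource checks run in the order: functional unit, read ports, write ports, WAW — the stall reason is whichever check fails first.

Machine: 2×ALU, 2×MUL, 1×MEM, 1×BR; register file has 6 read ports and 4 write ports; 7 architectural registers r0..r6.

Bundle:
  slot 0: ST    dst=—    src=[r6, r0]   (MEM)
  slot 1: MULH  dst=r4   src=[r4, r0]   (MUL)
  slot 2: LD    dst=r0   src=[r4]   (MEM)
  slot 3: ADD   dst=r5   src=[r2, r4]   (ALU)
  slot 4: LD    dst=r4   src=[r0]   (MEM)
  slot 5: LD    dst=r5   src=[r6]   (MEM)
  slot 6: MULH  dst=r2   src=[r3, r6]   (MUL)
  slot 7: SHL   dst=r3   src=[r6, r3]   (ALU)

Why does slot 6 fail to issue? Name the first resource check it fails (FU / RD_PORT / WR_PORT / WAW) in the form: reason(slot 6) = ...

slot 0 (MEM): ISSUE — free A2,Mu2,Ld0,B1 rp4 wp4
slot 1 (MUL): ISSUE — free A2,Mu1,Ld0,B1 rp2 wp3
slot 2 (MEM): stall FU — free A2,Mu1,Ld0,B1 rp2 wp3
slot 3 (ALU): ISSUE — free A1,Mu1,Ld0,B1 rp0 wp2
slot 4 (MEM): stall FU — free A1,Mu1,Ld0,B1 rp0 wp2
slot 5 (MEM): stall FU — free A1,Mu1,Ld0,B1 rp0 wp2
slot 6 (MUL): stall RD_PORT — free A1,Mu1,Ld0,B1 rp0 wp2
slot 7 (ALU): stall RD_PORT — free A1,Mu1,Ld0,B1 rp0 wp2

reason(slot 6) = RD_PORT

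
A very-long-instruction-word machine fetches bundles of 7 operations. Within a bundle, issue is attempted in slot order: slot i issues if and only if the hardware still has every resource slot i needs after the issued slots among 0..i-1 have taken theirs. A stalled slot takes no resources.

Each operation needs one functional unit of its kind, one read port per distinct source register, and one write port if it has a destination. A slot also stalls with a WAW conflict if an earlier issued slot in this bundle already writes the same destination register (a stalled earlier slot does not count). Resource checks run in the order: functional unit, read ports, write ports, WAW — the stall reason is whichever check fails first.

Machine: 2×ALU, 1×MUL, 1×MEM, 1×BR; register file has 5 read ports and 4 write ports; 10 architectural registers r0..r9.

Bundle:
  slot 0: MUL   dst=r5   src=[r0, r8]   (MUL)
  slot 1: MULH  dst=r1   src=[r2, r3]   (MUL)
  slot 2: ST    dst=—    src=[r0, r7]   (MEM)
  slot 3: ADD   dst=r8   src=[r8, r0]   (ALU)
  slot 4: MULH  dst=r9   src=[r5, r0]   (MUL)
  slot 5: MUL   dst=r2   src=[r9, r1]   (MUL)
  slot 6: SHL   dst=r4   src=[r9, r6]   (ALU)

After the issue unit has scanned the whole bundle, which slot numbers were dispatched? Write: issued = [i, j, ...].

#0 MUL src=r0,r8 dispatched  <A:2 Mu:0 Ld:1 B:1 rd:3 wr:3>
#1 MUL src=r2,r3 held:FU  <A:2 Mu:0 Ld:1 B:1 rd:3 wr:3>
#2 MEM src=r0,r7 dispatched  <A:2 Mu:0 Ld:0 B:1 rd:1 wr:3>
#3 ALU src=r8,r0 held:RD_PORT  <A:2 Mu:0 Ld:0 B:1 rd:1 wr:3>
#4 MUL src=r5,r0 held:FU  <A:2 Mu:0 Ld:0 B:1 rd:1 wr:3>
#5 MUL src=r9,r1 held:FU  <A:2 Mu:0 Ld:0 B:1 rd:1 wr:3>
#6 ALU src=r9,r6 held:RD_PORT  <A:2 Mu:0 Ld:0 B:1 rd:1 wr:3>

issued = [0, 2]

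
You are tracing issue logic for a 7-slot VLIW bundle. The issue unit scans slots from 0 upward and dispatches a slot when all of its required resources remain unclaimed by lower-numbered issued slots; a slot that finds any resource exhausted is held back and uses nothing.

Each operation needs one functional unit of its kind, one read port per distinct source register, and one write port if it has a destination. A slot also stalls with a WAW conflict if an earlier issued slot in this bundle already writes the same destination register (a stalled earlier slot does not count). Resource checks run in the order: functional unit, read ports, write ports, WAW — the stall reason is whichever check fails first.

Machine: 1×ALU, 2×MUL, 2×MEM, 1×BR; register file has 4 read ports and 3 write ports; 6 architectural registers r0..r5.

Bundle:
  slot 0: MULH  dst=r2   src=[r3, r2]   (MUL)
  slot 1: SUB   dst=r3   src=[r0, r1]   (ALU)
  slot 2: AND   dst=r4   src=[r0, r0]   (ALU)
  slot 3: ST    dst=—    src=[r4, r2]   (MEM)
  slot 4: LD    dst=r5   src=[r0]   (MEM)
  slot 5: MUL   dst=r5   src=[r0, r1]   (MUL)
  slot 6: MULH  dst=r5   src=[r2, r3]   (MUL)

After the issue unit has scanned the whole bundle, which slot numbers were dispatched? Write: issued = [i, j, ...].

issued = [0, 1]

[0] MUL needs rd=2 wr=1: ok; after: ALU=1 MUL=1 MEM=2 BR=1, R=2, W=2
[1] ALU needs rd=2 wr=1: ok; after: ALU=0 MUL=1 MEM=2 BR=1, R=0, W=1
[2] ALU needs rd=1 wr=1: FU; after: ALU=0 MUL=1 MEM=2 BR=1, R=0, W=1
[3] MEM needs rd=2 wr=0: RD_PORT; after: ALU=0 MUL=1 MEM=2 BR=1, R=0, W=1
[4] MEM needs rd=1 wr=1: RD_PORT; after: ALU=0 MUL=1 MEM=2 BR=1, R=0, W=1
[5] MUL needs rd=2 wr=1: RD_PORT; after: ALU=0 MUL=1 MEM=2 BR=1, R=0, W=1
[6] MUL needs rd=2 wr=1: RD_PORT; after: ALU=0 MUL=1 MEM=2 BR=1, R=0, W=1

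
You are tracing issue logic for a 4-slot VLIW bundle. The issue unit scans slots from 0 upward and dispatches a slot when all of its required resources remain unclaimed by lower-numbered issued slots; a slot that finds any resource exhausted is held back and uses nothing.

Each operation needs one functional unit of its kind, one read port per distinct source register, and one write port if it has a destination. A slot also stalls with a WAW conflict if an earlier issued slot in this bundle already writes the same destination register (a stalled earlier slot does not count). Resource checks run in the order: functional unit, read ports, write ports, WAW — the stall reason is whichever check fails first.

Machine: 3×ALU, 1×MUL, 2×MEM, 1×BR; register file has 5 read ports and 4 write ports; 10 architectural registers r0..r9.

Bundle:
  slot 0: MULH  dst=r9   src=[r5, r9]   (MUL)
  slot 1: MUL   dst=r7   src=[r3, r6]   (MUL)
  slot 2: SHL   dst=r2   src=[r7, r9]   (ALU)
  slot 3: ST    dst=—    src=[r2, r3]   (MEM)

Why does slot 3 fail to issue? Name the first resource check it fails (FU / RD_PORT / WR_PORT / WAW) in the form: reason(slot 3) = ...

slot 0 (MUL): ISSUE — free A3,Mu0,Ld2,B1 rp3 wp3
slot 1 (MUL): stall FU — free A3,Mu0,Ld2,B1 rp3 wp3
slot 2 (ALU): ISSUE — free A2,Mu0,Ld2,B1 rp1 wp2
slot 3 (MEM): stall RD_PORT — free A2,Mu0,Ld2,B1 rp1 wp2

reason(slot 3) = RD_PORT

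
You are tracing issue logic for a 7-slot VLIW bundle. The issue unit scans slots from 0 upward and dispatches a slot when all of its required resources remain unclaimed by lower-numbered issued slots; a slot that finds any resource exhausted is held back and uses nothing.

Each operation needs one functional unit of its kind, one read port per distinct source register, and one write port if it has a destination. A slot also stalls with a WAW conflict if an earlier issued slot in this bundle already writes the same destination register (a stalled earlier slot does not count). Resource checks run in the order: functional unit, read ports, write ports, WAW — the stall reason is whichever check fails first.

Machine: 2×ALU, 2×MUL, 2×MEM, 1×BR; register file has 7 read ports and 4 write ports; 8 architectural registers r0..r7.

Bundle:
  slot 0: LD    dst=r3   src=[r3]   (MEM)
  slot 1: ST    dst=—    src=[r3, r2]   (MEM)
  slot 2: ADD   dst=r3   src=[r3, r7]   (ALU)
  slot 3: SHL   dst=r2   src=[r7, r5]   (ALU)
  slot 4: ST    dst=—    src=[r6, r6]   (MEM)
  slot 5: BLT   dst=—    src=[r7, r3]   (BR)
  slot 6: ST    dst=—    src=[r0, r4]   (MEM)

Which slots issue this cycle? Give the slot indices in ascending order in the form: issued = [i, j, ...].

issued = [0, 1, 3, 5]

  0. MEM→r3 ⇒ go  {2A/2Mu/1Ld/1B | 6r 3w}
  1. MEM ⇒ go  {2A/2Mu/0Ld/1B | 4r 3w}
  2. ALU→r3 ⇒ no(WAW)  {2A/2Mu/0Ld/1B | 4r 3w}
  3. ALU→r2 ⇒ go  {1A/2Mu/0Ld/1B | 2r 2w}
  4. MEM ⇒ no(FU)  {1A/2Mu/0Ld/1B | 2r 2w}
  5. BR ⇒ go  {1A/2Mu/0Ld/0B | 0r 2w}
  6. MEM ⇒ no(FU)  {1A/2Mu/0Ld/0B | 0r 2w}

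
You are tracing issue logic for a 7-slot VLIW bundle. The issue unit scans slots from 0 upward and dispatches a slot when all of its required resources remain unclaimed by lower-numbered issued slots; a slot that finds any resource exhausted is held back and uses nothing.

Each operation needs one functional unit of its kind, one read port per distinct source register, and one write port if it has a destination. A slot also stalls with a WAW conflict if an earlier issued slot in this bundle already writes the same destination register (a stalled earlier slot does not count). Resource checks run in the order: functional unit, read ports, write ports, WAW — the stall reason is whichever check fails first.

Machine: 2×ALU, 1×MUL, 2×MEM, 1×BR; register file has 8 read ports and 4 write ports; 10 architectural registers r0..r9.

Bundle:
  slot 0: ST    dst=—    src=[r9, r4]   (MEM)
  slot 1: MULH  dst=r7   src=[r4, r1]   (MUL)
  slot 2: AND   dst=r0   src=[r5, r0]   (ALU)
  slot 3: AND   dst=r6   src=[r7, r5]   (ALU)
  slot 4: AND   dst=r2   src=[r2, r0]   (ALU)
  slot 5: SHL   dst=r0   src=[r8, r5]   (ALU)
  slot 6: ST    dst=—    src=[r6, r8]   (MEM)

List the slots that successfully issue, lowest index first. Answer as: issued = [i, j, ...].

issued = [0, 1, 2, 3]

slot 0 (MEM): ISSUE — free A2,Mu1,Ld1,B1 rp6 wp4
slot 1 (MUL): ISSUE — free A2,Mu0,Ld1,B1 rp4 wp3
slot 2 (ALU): ISSUE — free A1,Mu0,Ld1,B1 rp2 wp2
slot 3 (ALU): ISSUE — free A0,Mu0,Ld1,B1 rp0 wp1
slot 4 (ALU): stall FU — free A0,Mu0,Ld1,B1 rp0 wp1
slot 5 (ALU): stall FU — free A0,Mu0,Ld1,B1 rp0 wp1
slot 6 (MEM): stall RD_PORT — free A0,Mu0,Ld1,B1 rp0 wp1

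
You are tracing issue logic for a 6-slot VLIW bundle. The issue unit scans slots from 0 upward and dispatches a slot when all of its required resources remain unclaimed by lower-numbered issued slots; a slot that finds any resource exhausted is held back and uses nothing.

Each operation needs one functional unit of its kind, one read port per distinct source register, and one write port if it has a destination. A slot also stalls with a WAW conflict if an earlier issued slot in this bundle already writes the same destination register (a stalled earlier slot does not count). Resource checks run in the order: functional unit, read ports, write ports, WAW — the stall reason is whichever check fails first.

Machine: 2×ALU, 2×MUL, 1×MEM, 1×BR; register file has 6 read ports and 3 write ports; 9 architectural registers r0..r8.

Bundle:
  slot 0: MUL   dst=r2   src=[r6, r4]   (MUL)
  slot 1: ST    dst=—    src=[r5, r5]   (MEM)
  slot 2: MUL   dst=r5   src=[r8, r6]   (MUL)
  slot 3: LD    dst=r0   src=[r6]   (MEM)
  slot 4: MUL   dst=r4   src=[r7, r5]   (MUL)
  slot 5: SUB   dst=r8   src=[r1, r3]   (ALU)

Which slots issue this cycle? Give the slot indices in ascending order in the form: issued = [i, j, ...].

issued = [0, 1, 2]

slot 0 (MUL): ISSUE — free A2,Mu1,Ld1,B1 rp4 wp2
slot 1 (MEM): ISSUE — free A2,Mu1,Ld0,B1 rp3 wp2
slot 2 (MUL): ISSUE — free A2,Mu0,Ld0,B1 rp1 wp1
slot 3 (MEM): stall FU — free A2,Mu0,Ld0,B1 rp1 wp1
slot 4 (MUL): stall FU — free A2,Mu0,Ld0,B1 rp1 wp1
slot 5 (ALU): stall RD_PORT — free A2,Mu0,Ld0,B1 rp1 wp1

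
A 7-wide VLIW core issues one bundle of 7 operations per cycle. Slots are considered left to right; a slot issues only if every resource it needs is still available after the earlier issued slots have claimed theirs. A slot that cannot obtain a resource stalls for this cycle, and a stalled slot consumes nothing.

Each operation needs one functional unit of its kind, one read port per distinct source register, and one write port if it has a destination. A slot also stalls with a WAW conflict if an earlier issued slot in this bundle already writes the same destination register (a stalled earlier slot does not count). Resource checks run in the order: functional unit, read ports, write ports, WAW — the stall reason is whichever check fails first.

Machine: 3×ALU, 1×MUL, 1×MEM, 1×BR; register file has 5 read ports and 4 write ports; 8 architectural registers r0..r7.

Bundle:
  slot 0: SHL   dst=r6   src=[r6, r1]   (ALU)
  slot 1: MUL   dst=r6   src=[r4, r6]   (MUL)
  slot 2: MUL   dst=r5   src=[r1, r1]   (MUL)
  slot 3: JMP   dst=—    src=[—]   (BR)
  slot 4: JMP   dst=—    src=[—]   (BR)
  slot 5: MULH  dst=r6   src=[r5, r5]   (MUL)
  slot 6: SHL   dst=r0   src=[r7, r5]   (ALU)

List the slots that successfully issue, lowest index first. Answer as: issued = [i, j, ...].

issued = [0, 2, 3, 6]

#0 ALU src=r6,r1 dispatched  <A:2 Mu:1 Ld:1 B:1 rd:3 wr:3>
#1 MUL src=r4,r6 held:WAW  <A:2 Mu:1 Ld:1 B:1 rd:3 wr:3>
#2 MUL src=r1,r1 dispatched  <A:2 Mu:0 Ld:1 B:1 rd:2 wr:2>
#3 BR src=- dispatched  <A:2 Mu:0 Ld:1 B:0 rd:2 wr:2>
#4 BR src=- held:FU  <A:2 Mu:0 Ld:1 B:0 rd:2 wr:2>
#5 MUL src=r5,r5 held:FU  <A:2 Mu:0 Ld:1 B:0 rd:2 wr:2>
#6 ALU src=r7,r5 dispatched  <A:1 Mu:0 Ld:1 B:0 rd:0 wr:1>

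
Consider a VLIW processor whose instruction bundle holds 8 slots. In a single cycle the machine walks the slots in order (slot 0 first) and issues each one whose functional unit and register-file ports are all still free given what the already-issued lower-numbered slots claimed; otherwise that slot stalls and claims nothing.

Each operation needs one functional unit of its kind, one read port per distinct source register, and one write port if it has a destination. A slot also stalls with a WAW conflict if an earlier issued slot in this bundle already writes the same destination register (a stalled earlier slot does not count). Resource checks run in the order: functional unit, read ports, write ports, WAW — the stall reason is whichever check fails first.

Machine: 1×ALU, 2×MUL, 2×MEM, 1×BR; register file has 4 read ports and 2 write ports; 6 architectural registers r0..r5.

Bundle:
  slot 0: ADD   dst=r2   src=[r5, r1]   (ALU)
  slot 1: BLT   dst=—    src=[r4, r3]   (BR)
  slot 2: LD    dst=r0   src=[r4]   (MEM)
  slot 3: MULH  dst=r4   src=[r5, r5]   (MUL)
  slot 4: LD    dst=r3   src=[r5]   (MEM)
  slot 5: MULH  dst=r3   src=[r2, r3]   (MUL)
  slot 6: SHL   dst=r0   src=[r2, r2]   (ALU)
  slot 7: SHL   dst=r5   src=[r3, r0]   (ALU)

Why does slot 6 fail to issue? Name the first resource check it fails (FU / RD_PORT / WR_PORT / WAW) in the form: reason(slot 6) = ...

#0 ALU src=r5,r1 dispatched  <A:0 Mu:2 Ld:2 B:1 rd:2 wr:1>
#1 BR src=r4,r3 dispatched  <A:0 Mu:2 Ld:2 B:0 rd:0 wr:1>
#2 MEM src=r4 held:RD_PORT  <A:0 Mu:2 Ld:2 B:0 rd:0 wr:1>
#3 MUL src=r5,r5 held:RD_PORT  <A:0 Mu:2 Ld:2 B:0 rd:0 wr:1>
#4 MEM src=r5 held:RD_PORT  <A:0 Mu:2 Ld:2 B:0 rd:0 wr:1>
#5 MUL src=r2,r3 held:RD_PORT  <A:0 Mu:2 Ld:2 B:0 rd:0 wr:1>
#6 ALU src=r2,r2 held:FU  <A:0 Mu:2 Ld:2 B:0 rd:0 wr:1>
#7 ALU src=r3,r0 held:FU  <A:0 Mu:2 Ld:2 B:0 rd:0 wr:1>

reason(slot 6) = FU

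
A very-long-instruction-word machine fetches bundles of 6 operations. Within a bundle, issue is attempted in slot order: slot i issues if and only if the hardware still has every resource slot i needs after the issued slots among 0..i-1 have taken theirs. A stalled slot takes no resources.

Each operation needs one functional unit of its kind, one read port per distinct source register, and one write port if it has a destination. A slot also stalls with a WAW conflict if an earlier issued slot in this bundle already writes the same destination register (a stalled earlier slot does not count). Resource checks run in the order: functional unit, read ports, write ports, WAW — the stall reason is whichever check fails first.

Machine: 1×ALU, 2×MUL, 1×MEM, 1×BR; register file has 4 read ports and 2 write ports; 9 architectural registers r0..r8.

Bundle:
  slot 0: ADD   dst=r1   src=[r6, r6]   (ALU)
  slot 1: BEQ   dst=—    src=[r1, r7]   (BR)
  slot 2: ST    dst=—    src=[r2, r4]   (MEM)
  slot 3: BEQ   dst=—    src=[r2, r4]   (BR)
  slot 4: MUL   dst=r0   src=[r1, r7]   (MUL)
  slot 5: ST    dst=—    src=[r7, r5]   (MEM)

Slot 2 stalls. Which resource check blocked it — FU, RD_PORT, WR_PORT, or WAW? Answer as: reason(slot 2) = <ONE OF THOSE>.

slot 0 (ALU): ISSUE — free A0,Mu2,Ld1,B1 rp3 wp1
slot 1 (BR): ISSUE — free A0,Mu2,Ld1,B0 rp1 wp1
slot 2 (MEM): stall RD_PORT — free A0,Mu2,Ld1,B0 rp1 wp1
slot 3 (BR): stall FU — free A0,Mu2,Ld1,B0 rp1 wp1
slot 4 (MUL): stall RD_PORT — free A0,Mu2,Ld1,B0 rp1 wp1
slot 5 (MEM): stall RD_PORT — free A0,Mu2,Ld1,B0 rp1 wp1

reason(slot 2) = RD_PORT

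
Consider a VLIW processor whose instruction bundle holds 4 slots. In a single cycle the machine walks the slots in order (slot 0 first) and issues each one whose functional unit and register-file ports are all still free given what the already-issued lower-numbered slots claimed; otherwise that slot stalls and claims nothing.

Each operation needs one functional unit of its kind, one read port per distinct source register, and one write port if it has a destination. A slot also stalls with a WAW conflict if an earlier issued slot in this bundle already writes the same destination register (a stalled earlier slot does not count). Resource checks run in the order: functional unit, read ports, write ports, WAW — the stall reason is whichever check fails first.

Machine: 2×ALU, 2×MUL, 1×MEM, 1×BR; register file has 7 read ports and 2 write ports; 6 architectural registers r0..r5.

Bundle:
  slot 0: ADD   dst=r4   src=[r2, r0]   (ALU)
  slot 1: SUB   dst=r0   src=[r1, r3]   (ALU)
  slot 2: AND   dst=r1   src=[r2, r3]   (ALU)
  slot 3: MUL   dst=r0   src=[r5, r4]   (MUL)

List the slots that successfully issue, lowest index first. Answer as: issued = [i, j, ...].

issued = [0, 1]

slot 0 (ALU): ISSUE — free A1,Mu2,Ld1,B1 rp5 wp1
slot 1 (ALU): ISSUE — free A0,Mu2,Ld1,B1 rp3 wp0
slot 2 (ALU): stall FU — free A0,Mu2,Ld1,B1 rp3 wp0
slot 3 (MUL): stall WR_PORT — free A0,Mu2,Ld1,B1 rp3 wp0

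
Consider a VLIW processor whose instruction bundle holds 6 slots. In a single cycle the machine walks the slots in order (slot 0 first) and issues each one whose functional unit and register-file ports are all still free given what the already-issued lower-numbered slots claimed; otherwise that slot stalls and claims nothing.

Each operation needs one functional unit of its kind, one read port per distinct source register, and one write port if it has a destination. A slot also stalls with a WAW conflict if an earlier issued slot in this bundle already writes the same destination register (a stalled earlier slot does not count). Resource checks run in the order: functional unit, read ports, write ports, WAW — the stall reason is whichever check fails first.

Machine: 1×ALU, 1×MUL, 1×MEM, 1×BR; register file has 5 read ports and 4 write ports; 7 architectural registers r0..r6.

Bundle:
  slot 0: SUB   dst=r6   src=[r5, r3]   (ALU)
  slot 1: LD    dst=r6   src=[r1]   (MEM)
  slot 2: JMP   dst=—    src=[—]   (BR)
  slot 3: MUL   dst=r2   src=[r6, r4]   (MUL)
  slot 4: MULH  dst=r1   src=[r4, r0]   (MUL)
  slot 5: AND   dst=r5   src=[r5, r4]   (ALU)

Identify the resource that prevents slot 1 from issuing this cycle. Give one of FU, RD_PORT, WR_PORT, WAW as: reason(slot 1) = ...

reason(slot 1) = WAW

slot 0 (ALU): ISSUE — free A0,Mu1,Ld1,B1 rp3 wp3
slot 1 (MEM): stall WAW — free A0,Mu1,Ld1,B1 rp3 wp3
slot 2 (BR): ISSUE — free A0,Mu1,Ld1,B0 rp3 wp3
slot 3 (MUL): ISSUE — free A0,Mu0,Ld1,B0 rp1 wp2
slot 4 (MUL): stall FU — free A0,Mu0,Ld1,B0 rp1 wp2
slot 5 (ALU): stall FU — free A0,Mu0,Ld1,B0 rp1 wp2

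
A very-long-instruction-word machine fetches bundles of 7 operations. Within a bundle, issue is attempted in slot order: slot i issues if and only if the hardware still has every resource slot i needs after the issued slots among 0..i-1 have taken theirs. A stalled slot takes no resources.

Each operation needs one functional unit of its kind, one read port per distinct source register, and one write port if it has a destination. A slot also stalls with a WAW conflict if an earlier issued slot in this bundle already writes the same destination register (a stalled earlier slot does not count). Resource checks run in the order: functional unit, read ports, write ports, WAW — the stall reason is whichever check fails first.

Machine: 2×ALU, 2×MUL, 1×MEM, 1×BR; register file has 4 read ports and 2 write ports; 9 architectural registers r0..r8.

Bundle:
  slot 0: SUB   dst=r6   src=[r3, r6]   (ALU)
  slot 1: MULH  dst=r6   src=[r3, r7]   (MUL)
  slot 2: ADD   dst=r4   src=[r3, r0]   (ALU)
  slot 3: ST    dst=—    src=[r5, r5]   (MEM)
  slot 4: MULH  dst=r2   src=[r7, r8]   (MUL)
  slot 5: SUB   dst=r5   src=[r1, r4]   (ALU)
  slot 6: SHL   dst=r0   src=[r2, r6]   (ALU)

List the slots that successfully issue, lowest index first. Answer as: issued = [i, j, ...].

  0. ALU→r6 ⇒ go  {1A/2Mu/1Ld/1B | 2r 1w}
  1. MUL→r6 ⇒ no(WAW)  {1A/2Mu/1Ld/1B | 2r 1w}
  2. ALU→r4 ⇒ go  {0A/2Mu/1Ld/1B | 0r 0w}
  3. MEM ⇒ no(RD_PORT)  {0A/2Mu/1Ld/1B | 0r 0w}
  4. MUL→r2 ⇒ no(RD_PORT)  {0A/2Mu/1Ld/1B | 0r 0w}
  5. ALU→r5 ⇒ no(FU)  {0A/2Mu/1Ld/1B | 0r 0w}
  6. ALU→r0 ⇒ no(FU)  {0A/2Mu/1Ld/1B | 0r 0w}

issued = [0, 2]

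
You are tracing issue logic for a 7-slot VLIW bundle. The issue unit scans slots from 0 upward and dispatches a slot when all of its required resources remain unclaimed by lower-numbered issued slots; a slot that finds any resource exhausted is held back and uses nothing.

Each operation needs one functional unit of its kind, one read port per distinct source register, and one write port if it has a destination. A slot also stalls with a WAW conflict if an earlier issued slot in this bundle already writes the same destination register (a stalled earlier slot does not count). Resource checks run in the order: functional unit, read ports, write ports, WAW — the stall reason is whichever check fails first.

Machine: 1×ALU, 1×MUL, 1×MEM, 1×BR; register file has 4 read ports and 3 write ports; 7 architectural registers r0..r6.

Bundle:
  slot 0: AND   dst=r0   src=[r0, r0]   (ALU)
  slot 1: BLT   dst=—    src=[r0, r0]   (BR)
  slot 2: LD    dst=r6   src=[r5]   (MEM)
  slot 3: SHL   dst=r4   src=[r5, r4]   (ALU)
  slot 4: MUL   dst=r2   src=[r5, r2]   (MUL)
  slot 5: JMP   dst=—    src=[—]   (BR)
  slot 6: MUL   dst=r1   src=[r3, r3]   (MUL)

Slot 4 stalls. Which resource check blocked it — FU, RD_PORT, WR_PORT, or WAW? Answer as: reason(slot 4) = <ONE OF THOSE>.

reason(slot 4) = RD_PORT

#0 ALU src=r0,r0 dispatched  <A:0 Mu:1 Ld:1 B:1 rd:3 wr:2>
#1 BR src=r0,r0 dispatched  <A:0 Mu:1 Ld:1 B:0 rd:2 wr:2>
#2 MEM src=r5 dispatched  <A:0 Mu:1 Ld:0 B:0 rd:1 wr:1>
#3 ALU src=r5,r4 held:FU  <A:0 Mu:1 Ld:0 B:0 rd:1 wr:1>
#4 MUL src=r5,r2 held:RD_PORT  <A:0 Mu:1 Ld:0 B:0 rd:1 wr:1>
#5 BR src=- held:FU  <A:0 Mu:1 Ld:0 B:0 rd:1 wr:1>
#6 MUL src=r3,r3 dispatched  <A:0 Mu:0 Ld:0 B:0 rd:0 wr:0>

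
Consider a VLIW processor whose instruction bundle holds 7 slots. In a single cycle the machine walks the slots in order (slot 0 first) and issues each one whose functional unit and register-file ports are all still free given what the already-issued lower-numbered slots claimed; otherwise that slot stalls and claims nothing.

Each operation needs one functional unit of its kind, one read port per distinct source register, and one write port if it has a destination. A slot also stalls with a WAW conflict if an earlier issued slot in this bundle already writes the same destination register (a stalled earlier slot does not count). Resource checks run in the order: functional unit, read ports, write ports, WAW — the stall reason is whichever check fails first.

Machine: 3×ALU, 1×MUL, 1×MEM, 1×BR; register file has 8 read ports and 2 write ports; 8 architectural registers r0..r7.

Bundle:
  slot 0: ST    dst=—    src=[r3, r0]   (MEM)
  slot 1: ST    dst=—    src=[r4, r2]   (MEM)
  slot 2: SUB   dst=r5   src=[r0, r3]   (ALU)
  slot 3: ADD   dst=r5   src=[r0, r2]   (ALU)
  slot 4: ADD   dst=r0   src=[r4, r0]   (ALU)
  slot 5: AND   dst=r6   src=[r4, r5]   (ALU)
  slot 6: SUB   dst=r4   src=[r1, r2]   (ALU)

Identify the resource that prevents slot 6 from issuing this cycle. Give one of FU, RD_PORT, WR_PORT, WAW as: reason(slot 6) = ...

reason(slot 6) = WR_PORT

(0) want 1×MEM +2rd +0wr — yes → AL3|MU1|ME0|BR1|rd6|wr2
(1) want 1×MEM +2rd +0wr — FU → AL3|MU1|ME0|BR1|rd6|wr2
(2) want 1×ALU +2rd +1wr — yes → AL2|MU1|ME0|BR1|rd4|wr1
(3) want 1×ALU +2rd +1wr — WAW → AL2|MU1|ME0|BR1|rd4|wr1
(4) want 1×ALU +2rd +1wr — yes → AL1|MU1|ME0|BR1|rd2|wr0
(5) want 1×ALU +2rd +1wr — WR_PORT → AL1|MU1|ME0|BR1|rd2|wr0
(6) want 1×ALU +2rd +1wr — WR_PORT → AL1|MU1|ME0|BR1|rd2|wr0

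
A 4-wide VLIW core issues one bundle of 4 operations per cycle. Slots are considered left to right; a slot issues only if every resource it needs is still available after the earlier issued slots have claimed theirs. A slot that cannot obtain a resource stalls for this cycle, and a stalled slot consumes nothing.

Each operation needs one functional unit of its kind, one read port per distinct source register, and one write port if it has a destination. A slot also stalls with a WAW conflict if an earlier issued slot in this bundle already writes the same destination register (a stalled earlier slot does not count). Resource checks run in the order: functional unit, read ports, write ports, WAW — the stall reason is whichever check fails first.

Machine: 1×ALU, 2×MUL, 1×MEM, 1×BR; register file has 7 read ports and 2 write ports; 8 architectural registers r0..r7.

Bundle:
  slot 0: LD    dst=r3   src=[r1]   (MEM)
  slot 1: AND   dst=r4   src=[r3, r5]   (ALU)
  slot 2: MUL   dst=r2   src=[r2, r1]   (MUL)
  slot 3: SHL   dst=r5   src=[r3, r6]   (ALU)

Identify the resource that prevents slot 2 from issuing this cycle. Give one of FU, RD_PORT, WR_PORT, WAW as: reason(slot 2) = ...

[0] MEM needs rd=1 wr=1: ok; after: ALU=1 MUL=2 MEM=0 BR=1, R=6, W=1
[1] ALU needs rd=2 wr=1: ok; after: ALU=0 MUL=2 MEM=0 BR=1, R=4, W=0
[2] MUL needs rd=2 wr=1: WR_PORT; after: ALU=0 MUL=2 MEM=0 BR=1, R=4, W=0
[3] ALU needs rd=2 wr=1: FU; after: ALU=0 MUL=2 MEM=0 BR=1, R=4, W=0

reason(slot 2) = WR_PORT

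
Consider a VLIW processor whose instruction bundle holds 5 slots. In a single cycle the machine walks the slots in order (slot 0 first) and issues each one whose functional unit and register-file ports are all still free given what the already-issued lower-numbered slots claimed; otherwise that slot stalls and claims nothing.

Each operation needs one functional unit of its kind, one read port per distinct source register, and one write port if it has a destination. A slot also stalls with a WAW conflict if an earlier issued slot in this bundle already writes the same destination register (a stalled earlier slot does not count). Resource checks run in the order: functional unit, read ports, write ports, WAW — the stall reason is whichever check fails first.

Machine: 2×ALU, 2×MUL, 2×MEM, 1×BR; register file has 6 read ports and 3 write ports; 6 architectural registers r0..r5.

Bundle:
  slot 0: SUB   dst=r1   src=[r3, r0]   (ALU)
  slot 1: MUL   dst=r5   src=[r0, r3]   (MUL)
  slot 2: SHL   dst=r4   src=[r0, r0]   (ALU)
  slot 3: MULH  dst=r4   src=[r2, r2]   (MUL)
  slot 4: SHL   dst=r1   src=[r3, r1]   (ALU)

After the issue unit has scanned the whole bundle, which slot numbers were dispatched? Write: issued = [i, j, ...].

issued = [0, 1, 2]

(0) want 1×ALU +2rd +1wr — yes → AL1|MU2|ME2|BR1|rd4|wr2
(1) want 1×MUL +2rd +1wr — yes → AL1|MU1|ME2|BR1|rd2|wr1
(2) want 1×ALU +1rd +1wr — yes → AL0|MU1|ME2|BR1|rd1|wr0
(3) want 1×MUL +1rd +1wr — WR_PORT → AL0|MU1|ME2|BR1|rd1|wr0
(4) want 1×ALU +2rd +1wr — FU → AL0|MU1|ME2|BR1|rd1|wr0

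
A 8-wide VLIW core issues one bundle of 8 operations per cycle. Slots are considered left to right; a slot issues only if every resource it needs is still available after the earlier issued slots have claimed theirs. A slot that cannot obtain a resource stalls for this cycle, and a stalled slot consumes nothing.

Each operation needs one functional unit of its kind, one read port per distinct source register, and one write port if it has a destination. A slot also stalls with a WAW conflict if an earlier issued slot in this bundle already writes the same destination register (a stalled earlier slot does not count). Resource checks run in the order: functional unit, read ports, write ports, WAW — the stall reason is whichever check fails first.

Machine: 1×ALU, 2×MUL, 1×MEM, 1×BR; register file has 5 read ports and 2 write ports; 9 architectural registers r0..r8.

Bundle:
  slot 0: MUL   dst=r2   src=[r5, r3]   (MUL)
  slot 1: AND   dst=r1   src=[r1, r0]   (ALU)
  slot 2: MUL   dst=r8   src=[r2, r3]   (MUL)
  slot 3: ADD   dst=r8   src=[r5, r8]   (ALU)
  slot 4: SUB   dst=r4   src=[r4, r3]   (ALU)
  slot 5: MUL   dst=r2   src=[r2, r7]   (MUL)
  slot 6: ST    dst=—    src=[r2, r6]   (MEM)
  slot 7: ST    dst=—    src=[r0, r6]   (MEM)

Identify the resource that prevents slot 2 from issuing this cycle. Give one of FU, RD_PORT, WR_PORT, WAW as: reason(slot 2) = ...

reason(slot 2) = RD_PORT

  0. MUL→r2 ⇒ go  {1A/1Mu/1Ld/1B | 3r 1w}
  1. ALU→r1 ⇒ go  {0A/1Mu/1Ld/1B | 1r 0w}
  2. MUL→r8 ⇒ no(RD_PORT)  {0A/1Mu/1Ld/1B | 1r 0w}
  3. ALU→r8 ⇒ no(FU)  {0A/1Mu/1Ld/1B | 1r 0w}
  4. ALU→r4 ⇒ no(FU)  {0A/1Mu/1Ld/1B | 1r 0w}
  5. MUL→r2 ⇒ no(RD_PORT)  {0A/1Mu/1Ld/1B | 1r 0w}
  6. MEM ⇒ no(RD_PORT)  {0A/1Mu/1Ld/1B | 1r 0w}
  7. MEM ⇒ no(RD_PORT)  {0A/1Mu/1Ld/1B | 1r 0w}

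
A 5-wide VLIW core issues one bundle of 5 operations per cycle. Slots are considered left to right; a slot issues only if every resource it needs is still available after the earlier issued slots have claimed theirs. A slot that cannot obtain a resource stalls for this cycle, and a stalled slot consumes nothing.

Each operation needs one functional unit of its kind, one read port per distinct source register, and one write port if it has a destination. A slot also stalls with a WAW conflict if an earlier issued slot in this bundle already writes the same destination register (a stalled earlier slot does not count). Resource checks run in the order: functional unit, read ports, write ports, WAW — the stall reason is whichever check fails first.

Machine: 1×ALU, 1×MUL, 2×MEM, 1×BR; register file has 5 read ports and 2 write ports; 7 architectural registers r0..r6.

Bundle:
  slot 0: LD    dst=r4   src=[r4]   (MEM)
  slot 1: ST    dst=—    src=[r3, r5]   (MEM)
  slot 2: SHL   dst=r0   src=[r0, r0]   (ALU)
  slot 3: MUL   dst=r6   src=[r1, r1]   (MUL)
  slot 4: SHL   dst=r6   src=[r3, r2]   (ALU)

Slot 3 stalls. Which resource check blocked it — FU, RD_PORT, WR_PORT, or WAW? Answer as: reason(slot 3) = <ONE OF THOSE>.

reason(slot 3) = WR_PORT

[0] MEM needs rd=1 wr=1: ok; after: ALU=1 MUL=1 MEM=1 BR=1, R=4, W=1
[1] MEM needs rd=2 wr=0: ok; after: ALU=1 MUL=1 MEM=0 BR=1, R=2, W=1
[2] ALU needs rd=1 wr=1: ok; after: ALU=0 MUL=1 MEM=0 BR=1, R=1, W=0
[3] MUL needs rd=1 wr=1: WR_PORT; after: ALU=0 MUL=1 MEM=0 BR=1, R=1, W=0
[4] ALU needs rd=2 wr=1: FU; after: ALU=0 MUL=1 MEM=0 BR=1, R=1, W=0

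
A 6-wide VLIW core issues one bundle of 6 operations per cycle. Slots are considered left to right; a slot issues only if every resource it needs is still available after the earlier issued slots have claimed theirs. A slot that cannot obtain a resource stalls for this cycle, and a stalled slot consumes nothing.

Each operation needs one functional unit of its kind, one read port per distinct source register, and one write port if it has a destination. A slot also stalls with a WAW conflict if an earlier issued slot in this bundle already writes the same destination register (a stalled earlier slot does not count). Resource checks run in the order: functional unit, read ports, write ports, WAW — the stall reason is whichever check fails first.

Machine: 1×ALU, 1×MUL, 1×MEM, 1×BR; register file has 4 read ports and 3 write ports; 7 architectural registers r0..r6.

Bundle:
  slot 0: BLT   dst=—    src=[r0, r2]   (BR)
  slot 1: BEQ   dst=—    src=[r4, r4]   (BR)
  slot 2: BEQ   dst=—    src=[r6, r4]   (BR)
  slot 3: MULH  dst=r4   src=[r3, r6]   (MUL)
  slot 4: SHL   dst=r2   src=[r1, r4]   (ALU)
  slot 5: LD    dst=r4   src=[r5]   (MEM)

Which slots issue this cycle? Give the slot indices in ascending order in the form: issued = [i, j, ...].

[0] BR needs rd=2 wr=0: ok; after: ALU=1 MUL=1 MEM=1 BR=0, R=2, W=3
[1] BR needs rd=1 wr=0: FU; after: ALU=1 MUL=1 MEM=1 BR=0, R=2, W=3
[2] BR needs rd=2 wr=0: FU; after: ALU=1 MUL=1 MEM=1 BR=0, R=2, W=3
[3] MUL needs rd=2 wr=1: ok; after: ALU=1 MUL=0 MEM=1 BR=0, R=0, W=2
[4] ALU needs rd=2 wr=1: RD_PORT; after: ALU=1 MUL=0 MEM=1 BR=0, R=0, W=2
[5] MEM needs rd=1 wr=1: RD_PORT; after: ALU=1 MUL=0 MEM=1 BR=0, R=0, W=2

issued = [0, 3]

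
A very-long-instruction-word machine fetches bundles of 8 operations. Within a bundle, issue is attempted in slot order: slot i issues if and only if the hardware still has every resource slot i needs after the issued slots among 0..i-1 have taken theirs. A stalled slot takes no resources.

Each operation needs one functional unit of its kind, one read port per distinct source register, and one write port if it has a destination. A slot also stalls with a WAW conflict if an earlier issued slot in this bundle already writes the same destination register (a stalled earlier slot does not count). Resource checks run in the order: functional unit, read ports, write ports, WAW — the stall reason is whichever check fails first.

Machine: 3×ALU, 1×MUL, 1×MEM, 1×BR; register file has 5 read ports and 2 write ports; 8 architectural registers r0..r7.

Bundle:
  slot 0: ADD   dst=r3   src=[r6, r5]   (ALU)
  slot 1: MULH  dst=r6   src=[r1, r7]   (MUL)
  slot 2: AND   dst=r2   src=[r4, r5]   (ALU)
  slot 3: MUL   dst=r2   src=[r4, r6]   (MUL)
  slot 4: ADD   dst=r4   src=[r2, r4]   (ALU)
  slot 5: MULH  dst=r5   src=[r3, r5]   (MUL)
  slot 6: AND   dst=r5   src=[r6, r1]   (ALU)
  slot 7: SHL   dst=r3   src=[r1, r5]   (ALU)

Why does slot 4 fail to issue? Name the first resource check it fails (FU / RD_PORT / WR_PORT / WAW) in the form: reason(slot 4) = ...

reason(slot 4) = RD_PORT

  0. ALU→r3 ⇒ go  {2A/1Mu/1Ld/1B | 3r 1w}
  1. MUL→r6 ⇒ go  {2A/0Mu/1Ld/1B | 1r 0w}
  2. ALU→r2 ⇒ no(RD_PORT)  {2A/0Mu/1Ld/1B | 1r 0w}
  3. MUL→r2 ⇒ no(FU)  {2A/0Mu/1Ld/1B | 1r 0w}
  4. ALU→r4 ⇒ no(RD_PORT)  {2A/0Mu/1Ld/1B | 1r 0w}
  5. MUL→r5 ⇒ no(FU)  {2A/0Mu/1Ld/1B | 1r 0w}
  6. ALU→r5 ⇒ no(RD_PORT)  {2A/0Mu/1Ld/1B | 1r 0w}
  7. ALU→r3 ⇒ no(RD_PORT)  {2A/0Mu/1Ld/1B | 1r 0w}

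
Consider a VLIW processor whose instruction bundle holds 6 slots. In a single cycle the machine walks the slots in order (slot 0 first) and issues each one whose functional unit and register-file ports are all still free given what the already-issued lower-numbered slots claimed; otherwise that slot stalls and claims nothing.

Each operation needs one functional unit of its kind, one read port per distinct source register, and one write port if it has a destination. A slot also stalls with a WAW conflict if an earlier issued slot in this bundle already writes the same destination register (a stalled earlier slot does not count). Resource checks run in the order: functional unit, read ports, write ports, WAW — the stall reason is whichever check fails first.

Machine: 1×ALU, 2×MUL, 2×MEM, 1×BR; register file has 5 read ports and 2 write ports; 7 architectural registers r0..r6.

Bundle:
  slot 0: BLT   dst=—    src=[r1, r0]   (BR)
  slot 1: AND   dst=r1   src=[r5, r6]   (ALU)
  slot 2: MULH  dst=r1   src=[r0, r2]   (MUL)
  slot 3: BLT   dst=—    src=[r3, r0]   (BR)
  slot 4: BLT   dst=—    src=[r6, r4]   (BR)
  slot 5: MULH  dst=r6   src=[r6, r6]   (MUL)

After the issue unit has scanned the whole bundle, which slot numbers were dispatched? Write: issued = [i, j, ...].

issued = [0, 1, 5]

slot 0 (BR): ISSUE — free A1,Mu2,Ld2,B0 rp3 wp2
slot 1 (ALU): ISSUE — free A0,Mu2,Ld2,B0 rp1 wp1
slot 2 (MUL): stall RD_PORT — free A0,Mu2,Ld2,B0 rp1 wp1
slot 3 (BR): stall FU — free A0,Mu2,Ld2,B0 rp1 wp1
slot 4 (BR): stall FU — free A0,Mu2,Ld2,B0 rp1 wp1
slot 5 (MUL): ISSUE — free A0,Mu1,Ld2,B0 rp0 wp0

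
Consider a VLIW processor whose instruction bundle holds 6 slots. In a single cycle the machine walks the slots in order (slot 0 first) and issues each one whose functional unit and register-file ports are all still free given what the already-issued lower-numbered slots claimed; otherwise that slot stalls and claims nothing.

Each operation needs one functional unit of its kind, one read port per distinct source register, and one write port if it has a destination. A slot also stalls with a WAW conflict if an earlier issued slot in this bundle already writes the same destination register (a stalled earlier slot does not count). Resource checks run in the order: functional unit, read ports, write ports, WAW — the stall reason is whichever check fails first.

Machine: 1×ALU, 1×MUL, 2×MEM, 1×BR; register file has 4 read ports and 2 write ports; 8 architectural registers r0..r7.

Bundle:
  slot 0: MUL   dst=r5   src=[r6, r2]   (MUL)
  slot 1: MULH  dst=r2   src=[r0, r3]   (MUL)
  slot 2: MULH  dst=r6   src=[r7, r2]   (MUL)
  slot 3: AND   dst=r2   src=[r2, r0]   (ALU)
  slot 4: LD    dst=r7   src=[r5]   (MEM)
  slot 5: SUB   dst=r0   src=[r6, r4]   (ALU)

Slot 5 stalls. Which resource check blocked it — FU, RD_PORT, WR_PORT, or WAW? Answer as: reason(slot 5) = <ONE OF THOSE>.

  0. MUL→r5 ⇒ go  {1A/0Mu/2Ld/1B | 2r 1w}
  1. MUL→r2 ⇒ no(FU)  {1A/0Mu/2Ld/1B | 2r 1w}
  2. MUL→r6 ⇒ no(FU)  {1A/0Mu/2Ld/1B | 2r 1w}
  3. ALU→r2 ⇒ go  {0A/0Mu/2Ld/1B | 0r 0w}
  4. MEM→r7 ⇒ no(RD_PORT)  {0A/0Mu/2Ld/1B | 0r 0w}
  5. ALU→r0 ⇒ no(FU)  {0A/0Mu/2Ld/1B | 0r 0w}

reason(slot 5) = FU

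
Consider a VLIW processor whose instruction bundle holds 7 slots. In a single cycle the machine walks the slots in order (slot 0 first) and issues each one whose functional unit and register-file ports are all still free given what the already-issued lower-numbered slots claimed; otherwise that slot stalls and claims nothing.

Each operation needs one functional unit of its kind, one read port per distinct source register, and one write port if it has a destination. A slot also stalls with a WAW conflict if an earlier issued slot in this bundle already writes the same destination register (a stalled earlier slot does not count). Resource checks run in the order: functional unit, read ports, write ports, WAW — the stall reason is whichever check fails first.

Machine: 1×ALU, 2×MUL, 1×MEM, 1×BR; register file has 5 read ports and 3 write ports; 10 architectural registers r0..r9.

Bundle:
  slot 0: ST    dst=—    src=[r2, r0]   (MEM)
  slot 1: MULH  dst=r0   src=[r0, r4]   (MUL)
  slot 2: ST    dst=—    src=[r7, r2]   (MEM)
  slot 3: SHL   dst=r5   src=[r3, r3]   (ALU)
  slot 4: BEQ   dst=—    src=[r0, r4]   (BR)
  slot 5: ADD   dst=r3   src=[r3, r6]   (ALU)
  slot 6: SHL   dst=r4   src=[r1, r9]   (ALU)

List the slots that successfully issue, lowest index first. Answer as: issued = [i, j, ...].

issued = [0, 1, 3]

slot 0 (MEM): ISSUE — free A1,Mu2,Ld0,B1 rp3 wp3
slot 1 (MUL): ISSUE — free A1,Mu1,Ld0,B1 rp1 wp2
slot 2 (MEM): stall FU — free A1,Mu1,Ld0,B1 rp1 wp2
slot 3 (ALU): ISSUE — free A0,Mu1,Ld0,B1 rp0 wp1
slot 4 (BR): stall RD_PORT — free A0,Mu1,Ld0,B1 rp0 wp1
slot 5 (ALU): stall FU — free A0,Mu1,Ld0,B1 rp0 wp1
slot 6 (ALU): stall FU — free A0,Mu1,Ld0,B1 rp0 wp1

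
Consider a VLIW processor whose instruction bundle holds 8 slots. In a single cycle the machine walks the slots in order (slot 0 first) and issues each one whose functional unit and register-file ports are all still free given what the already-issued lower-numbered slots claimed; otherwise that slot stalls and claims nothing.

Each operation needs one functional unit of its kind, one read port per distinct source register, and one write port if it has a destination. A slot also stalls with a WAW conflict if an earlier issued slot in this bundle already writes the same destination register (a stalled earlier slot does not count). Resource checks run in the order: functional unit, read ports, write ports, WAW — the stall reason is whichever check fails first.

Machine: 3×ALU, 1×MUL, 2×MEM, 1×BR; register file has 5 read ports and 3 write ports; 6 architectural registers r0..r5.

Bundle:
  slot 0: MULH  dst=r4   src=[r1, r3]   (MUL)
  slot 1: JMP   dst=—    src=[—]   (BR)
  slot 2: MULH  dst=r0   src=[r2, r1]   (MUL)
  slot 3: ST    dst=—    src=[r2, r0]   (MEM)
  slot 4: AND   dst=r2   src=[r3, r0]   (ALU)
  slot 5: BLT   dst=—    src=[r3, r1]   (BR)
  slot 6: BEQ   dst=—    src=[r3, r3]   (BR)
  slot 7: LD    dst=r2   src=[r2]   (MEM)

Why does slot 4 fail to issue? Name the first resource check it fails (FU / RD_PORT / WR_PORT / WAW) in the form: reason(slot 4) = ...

  0. MUL→r4 ⇒ go  {3A/0Mu/2Ld/1B | 3r 2w}
  1. BR ⇒ go  {3A/0Mu/2Ld/0B | 3r 2w}
  2. MUL→r0 ⇒ no(FU)  {3A/0Mu/2Ld/0B | 3r 2w}
  3. MEM ⇒ go  {3A/0Mu/1Ld/0B | 1r 2w}
  4. ALU→r2 ⇒ no(RD_PORT)  {3A/0Mu/1Ld/0B | 1r 2w}
  5. BR ⇒ no(FU)  {3A/0Mu/1Ld/0B | 1r 2w}
  6. BR ⇒ no(FU)  {3A/0Mu/1Ld/0B | 1r 2w}
  7. MEM→r2 ⇒ go  {3A/0Mu/0Ld/0B | 0r 1w}

reason(slot 4) = RD_PORT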